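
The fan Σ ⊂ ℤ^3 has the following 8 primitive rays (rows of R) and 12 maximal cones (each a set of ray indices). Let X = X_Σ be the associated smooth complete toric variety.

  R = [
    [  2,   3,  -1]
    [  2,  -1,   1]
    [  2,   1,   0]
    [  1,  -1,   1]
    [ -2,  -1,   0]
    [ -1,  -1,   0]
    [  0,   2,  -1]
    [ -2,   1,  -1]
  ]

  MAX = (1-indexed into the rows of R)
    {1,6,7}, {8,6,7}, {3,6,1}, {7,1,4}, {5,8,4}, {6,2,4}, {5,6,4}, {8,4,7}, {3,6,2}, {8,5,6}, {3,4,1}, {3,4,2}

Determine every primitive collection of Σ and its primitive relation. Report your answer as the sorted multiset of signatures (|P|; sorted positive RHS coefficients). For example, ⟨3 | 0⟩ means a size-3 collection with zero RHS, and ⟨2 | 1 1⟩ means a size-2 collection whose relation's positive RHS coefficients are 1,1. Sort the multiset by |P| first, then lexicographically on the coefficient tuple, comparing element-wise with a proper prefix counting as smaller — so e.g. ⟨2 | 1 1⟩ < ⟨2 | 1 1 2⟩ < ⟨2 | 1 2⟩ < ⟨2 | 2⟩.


14 minimal non-faces of Δ(Σ) (on 8 rays):

  P={2,8}:  v_{2} + v_{8} = 0  so sig = ⟨2 | 0⟩
  P={3,5}:  v_{3} + v_{5} = 0  so sig = ⟨2 | 0⟩
  P={1,5}:  v_{1} + v_{5} = v_{7}  so sig = ⟨2 | 1⟩
  P={2,7}:  v_{2} + v_{7} = v_{3}  so sig = ⟨2 | 1⟩
  P={3,7}:  v_{3} + v_{7} = v_{1}  so sig = ⟨2 | 1⟩
  P={3,8}:  v_{3} + v_{8} = v_{7}  so sig = ⟨2 | 1⟩
  P={5,7}:  v_{5} + v_{7} = v_{8}  so sig = ⟨2 | 1⟩
  P={2,5}:  v_{2} + v_{5} = v_{4} + v_{6}  so sig = ⟨2 | 1 1⟩
  P={1,2}:  v_{1} + v_{2} = 2·v_{3}  so sig = ⟨2 | 2⟩
  P={1,8}:  v_{1} + v_{8} = 2·v_{7}  so sig = ⟨2 | 2⟩
  P={4,6,7}:  v_{4} + v_{6} + v_{7} = 0  so sig = ⟨3 | 0⟩
  P={1,4,6}:  v_{1} + v_{4} + v_{6} = v_{3}  so sig = ⟨3 | 1⟩
  P={3,4,6}:  v_{3} + v_{4} + v_{6} = v_{2}  so sig = ⟨3 | 1⟩
  P={4,6,8}:  v_{4} + v_{6} + v_{8} = v_{5}  so sig = ⟨3 | 1⟩

Signatures (|P|; sorted positive RHS coefficients), sorted:
{ ⟨2 | 0⟩ ×2,  ⟨2 | 1⟩ ×5,  ⟨2 | 1 1⟩,  ⟨2 | 2⟩ ×2,  ⟨3 | 0⟩,  ⟨3 | 1⟩ ×3 }


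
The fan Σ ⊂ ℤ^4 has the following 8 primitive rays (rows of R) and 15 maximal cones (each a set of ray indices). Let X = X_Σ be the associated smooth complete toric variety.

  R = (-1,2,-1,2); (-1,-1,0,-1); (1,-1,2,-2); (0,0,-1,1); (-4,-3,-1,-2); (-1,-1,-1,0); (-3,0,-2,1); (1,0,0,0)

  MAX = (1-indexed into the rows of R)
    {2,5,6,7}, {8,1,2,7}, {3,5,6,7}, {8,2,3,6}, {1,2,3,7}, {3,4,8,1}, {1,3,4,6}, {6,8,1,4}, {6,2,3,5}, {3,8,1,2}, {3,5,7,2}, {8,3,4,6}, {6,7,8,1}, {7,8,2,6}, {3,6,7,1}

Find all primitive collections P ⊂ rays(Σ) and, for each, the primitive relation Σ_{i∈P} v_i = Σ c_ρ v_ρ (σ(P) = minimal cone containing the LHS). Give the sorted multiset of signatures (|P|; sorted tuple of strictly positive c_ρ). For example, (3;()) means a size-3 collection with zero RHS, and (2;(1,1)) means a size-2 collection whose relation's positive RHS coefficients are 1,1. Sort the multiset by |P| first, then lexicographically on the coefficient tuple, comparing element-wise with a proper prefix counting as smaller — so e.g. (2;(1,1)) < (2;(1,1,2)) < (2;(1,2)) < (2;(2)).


Δ(Σ) — 8 vertices, 9 min non-faces:

  P={2,4}:  v_{2} + v_{4} = v_{6} — sig = (2;(1))
  P={4,5}:  v_{4} + v_{5} = v_{3} + 2·v_{6} + v_{7} — sig = (2;(1,1,2))
  P={1,5}:  v_{1} + v_{5} = v_{3} + 2·v_{7} — sig = (2;(1,2))
  P={4,7}:  v_{4} + v_{7} = v_{1} + 2·v_{6} — sig = (2;(1,2))
  P={5,8}:  v_{5} + v_{8} = 2·v_{2} + v_{6} — sig = (2;(1,2))
  P={1,2,6}:  v_{1} + v_{2} + v_{6} = v_{7} — sig = (3;(1))
  P={3,7,8}:  v_{3} + v_{7} + v_{8} = v_{2} — sig = (3;(1))
  P={1,3,6,8}:  v_{1} + v_{3} + v_{6} + v_{8} = 0 — sig = (4;())
  P={2,3,6,7}:  v_{2} + v_{3} + v_{6} + v_{7} = v_{5} — sig = (4;(1))

Hence PRS(X_Σ) =
    (2;(1))
    (2;(1,1,2))
    (2;(1,2))
    (2;(1,2))
    (2;(1,2))
    (3;(1))
    (3;(1))
    (4;())
    (4;(1))


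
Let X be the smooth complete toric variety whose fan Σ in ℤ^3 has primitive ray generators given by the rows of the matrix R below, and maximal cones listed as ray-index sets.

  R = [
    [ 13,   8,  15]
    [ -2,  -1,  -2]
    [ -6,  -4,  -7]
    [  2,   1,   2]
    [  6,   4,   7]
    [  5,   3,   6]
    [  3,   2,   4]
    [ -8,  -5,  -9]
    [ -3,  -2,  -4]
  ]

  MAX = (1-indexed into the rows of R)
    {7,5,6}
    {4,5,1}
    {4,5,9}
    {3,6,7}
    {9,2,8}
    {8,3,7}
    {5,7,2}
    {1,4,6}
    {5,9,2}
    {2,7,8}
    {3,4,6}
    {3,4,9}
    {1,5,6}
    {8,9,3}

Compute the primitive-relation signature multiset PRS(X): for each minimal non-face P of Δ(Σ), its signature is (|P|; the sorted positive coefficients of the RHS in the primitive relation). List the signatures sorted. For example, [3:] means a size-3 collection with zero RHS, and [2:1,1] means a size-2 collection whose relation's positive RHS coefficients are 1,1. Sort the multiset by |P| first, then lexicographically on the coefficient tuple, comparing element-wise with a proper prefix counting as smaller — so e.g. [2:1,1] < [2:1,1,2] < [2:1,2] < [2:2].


Δ(Σ) — 9 vertices, 16 min non-faces:

  {2,4}:  v_{2} + v_{4} = 0  so sig = [2:]
  {3,5}:  v_{3} + v_{5} = 0  so sig = [2:]
  {7,9}:  v_{7} + v_{9} = 0  so sig = [2:]
  {1,8}:  v_{1} + v_{8} = v_{6}  so sig = [2:1]
  {2,3}:  v_{2} + v_{3} = v_{8}  so sig = [2:1]
  {2,6}:  v_{2} + v_{6} = v_{7}  so sig = [2:1]
  {4,7}:  v_{4} + v_{7} = v_{6}  so sig = [2:1]
  {4,8}:  v_{4} + v_{8} = v_{3}  so sig = [2:1]
  {5,8}:  v_{5} + v_{8} = v_{2}  so sig = [2:1]
  {6,9}:  v_{6} + v_{9} = v_{4}  so sig = [2:1]
  {1,2}:  v_{1} + v_{2} = v_{5} + v_{6}  so sig = [2:1,1]
  {1,3}:  v_{1} + v_{3} = v_{4} + v_{6}  so sig = [2:1,1]
  {6,8}:  v_{6} + v_{8} = v_{3} + v_{7}  so sig = [2:1,1]
  {1,7}:  v_{1} + v_{7} = v_{5} + 2·v_{6}  so sig = [2:1,2]
  {1,9}:  v_{1} + v_{9} = 2·v_{4} + v_{5}  so sig = [2:1,2]
  {4,5,6}:  v_{4} + v_{5} + v_{6} = v_{1}  so sig = [3:1]

Sorted signature multiset PRS(X):
    |P|=2: 15 collections, coeffs (), (), (), (1), (1), (1), (1), (1), (1), (1), (1,1), (1,1), (1,1), (1,2), (1,2)
    |P|=3: 1 collection, coeffs (1)


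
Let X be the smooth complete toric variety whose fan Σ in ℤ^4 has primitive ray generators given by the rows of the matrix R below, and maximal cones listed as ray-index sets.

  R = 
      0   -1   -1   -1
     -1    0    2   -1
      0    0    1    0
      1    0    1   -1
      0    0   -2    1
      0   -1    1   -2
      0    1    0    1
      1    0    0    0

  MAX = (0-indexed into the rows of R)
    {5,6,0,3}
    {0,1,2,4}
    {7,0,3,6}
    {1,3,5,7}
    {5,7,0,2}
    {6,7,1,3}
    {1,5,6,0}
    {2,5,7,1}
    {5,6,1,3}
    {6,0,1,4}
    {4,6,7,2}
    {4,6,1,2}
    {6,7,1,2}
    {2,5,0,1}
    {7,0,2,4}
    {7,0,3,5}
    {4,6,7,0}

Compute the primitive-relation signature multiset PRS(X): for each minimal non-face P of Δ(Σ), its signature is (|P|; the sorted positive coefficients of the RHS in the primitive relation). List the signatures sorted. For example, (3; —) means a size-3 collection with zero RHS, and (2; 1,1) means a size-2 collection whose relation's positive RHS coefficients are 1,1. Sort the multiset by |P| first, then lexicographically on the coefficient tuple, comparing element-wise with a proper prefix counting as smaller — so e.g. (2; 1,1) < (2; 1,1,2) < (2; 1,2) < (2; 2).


Σ has 9 primitive collections:

  • {4,5}:  v_{4} + v_{5} = v_{0}  ⟹  sig = (2; 1)
  • {3,4}:  v_{3} + v_{4} = v_{0} + v_{6} + v_{7}  ⟹  sig = (2; 1,1,1)
  • {2,3}:  v_{2} + v_{3} = v_{1} + 2·v_{7}  ⟹  sig = (2; 1,2)
  • {0,2,6}:  v_{0} + v_{2} + v_{6} = 0  ⟹  sig = (3; —)
  • {1,4,7}:  v_{1} + v_{4} + v_{7} = 0  ⟹  sig = (3; —)
  • {0,1,7}:  v_{0} + v_{1} + v_{7} = v_{5}  ⟹  sig = (3; 1)
  • {5,6,7}:  v_{5} + v_{6} + v_{7} = v_{3}  ⟹  sig = (3; 1)
  • {2,5,6}:  v_{2} + v_{5} + v_{6} = v_{1} + v_{7}  ⟹  sig = (3; 1,1)
  • {0,1,3}:  v_{0} + v_{1} + v_{3} = 2·v_{5} + v_{6}  ⟹  sig = (3; 1,2)

Signatures (|P|; sorted positive RHS coefficients), sorted:
    |P|=2: 3 collections, coeffs (1), (1,1,1), (1,2)
    |P|=3: 6 collections, coeffs (), (), (1), (1), (1,1), (1,2)


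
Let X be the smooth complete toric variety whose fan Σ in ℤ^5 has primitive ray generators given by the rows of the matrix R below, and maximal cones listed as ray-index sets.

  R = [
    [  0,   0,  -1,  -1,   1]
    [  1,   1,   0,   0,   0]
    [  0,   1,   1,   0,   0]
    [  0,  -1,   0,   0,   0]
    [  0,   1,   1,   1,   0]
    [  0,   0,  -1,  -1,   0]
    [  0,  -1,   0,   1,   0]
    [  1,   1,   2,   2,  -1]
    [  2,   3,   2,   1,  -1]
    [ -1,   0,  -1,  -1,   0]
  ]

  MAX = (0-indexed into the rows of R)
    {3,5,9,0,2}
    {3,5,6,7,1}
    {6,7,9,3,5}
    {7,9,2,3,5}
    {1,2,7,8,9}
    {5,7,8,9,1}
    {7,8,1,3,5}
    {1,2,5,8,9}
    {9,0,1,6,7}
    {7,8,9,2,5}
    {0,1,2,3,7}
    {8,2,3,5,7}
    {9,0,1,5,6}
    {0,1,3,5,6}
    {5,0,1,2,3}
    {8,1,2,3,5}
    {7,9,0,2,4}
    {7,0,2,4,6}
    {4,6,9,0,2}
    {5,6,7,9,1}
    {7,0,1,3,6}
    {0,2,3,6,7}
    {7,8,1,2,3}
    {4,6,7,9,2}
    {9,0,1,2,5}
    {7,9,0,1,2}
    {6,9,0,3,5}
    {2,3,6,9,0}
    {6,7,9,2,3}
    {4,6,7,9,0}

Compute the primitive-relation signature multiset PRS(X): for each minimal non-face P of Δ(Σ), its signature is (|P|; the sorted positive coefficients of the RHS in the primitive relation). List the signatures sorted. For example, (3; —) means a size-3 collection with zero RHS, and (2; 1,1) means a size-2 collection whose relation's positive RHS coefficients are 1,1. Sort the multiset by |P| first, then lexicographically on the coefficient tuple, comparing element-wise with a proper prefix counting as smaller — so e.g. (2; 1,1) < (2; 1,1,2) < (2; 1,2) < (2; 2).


Δ(Σ) — 10 vertices, 14 min non-faces:

  P = {3,4}:  v_{3} + v_{4} = v_{2} + v_{6}  →  sig = (2; 1,1)
  P = {6,8}:  v_{6} + v_{8} = v_{1} + v_{7}  →  sig = (2; 1,1)
  P = {4,5}:  v_{4} + v_{5} = v_{0} + v_{7} + v_{9}  →  sig = (2; 1,1,1)
  P = {4,8}:  v_{4} + v_{8} = v_{0} + v_{1} + v_{2} + 2·v_{7} + v_{9}  →  sig = (2; 1,1,1,1,2)
  P = {0,8}:  v_{0} + v_{8} = 2·v_{1} + v_{2}  →  sig = (2; 1,2)
  P = {1,4}:  v_{1} + v_{4} = 2·v_{0} + 2·v_{7} + v_{9}  →  sig = (2; 1,2,2)
  P = {2,5,6}:  v_{2} + v_{5} + v_{6} = 0  →  sig = (3; —)
  P = {0,5,7}:  v_{0} + v_{5} + v_{7} = v_{1}  →  sig = (3; 1)
  P = {1,3,9}:  v_{1} + v_{3} + v_{9} = v_{5}  →  sig = (3; 1)
  P = {1,2,6}:  v_{1} + v_{2} + v_{6} = v_{0} + v_{7}  →  sig = (3; 1,1)
  P = {3,8,9}:  v_{3} + v_{8} + v_{9} = v_{2} + 2·v_{5} + v_{7}  →  sig = (3; 1,1,2)
  P = {0,3,7,9}:  v_{0} + v_{3} + v_{7} + v_{9} = 0  →  sig = (4; —)
  P = {1,2,5,7}:  v_{1} + v_{2} + v_{5} + v_{7} = v_{8}  →  sig = (4; 1)
  P = {0,2,6,7,9}:  v_{0} + v_{2} + v_{6} + v_{7} + v_{9} = v_{4}  →  sig = (5; 1)

Sorted signature multiset PRS(X):
[(2; 1,1), (2; 1,1), (2; 1,1,1), (2; 1,1,1,1,2), (2; 1,2), (2; 1,2,2), (3; —), (3; 1), (3; 1), (3; 1,1), (3; 1,1,2), (4; —), (4; 1), (5; 1)]


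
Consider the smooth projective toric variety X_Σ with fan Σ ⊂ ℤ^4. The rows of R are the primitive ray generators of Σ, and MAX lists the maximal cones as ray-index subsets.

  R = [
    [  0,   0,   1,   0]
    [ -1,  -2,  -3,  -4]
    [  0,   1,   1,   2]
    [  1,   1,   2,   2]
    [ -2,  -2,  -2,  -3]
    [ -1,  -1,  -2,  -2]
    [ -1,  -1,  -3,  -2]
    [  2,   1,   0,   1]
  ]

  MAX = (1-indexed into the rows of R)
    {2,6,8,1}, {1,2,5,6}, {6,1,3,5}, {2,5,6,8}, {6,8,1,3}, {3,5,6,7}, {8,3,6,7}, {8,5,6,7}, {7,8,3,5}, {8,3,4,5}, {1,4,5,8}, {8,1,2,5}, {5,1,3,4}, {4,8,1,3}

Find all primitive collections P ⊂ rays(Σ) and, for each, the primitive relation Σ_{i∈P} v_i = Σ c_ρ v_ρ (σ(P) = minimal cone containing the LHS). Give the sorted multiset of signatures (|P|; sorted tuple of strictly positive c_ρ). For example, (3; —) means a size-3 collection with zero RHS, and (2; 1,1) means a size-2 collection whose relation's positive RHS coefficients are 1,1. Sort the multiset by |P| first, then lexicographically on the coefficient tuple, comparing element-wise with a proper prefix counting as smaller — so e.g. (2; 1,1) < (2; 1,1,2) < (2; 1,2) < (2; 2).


|primitive collections| = 9. Relations:

  P={4,6}:  v_{4} + v_{6} = 0 — sig = (2; —)
  P={1,7}:  v_{1} + v_{7} = v_{6} — sig = (2; 1)
  P={2,3}:  v_{2} + v_{3} = v_{6} — sig = (2; 1)
  P={2,4}:  v_{2} + v_{4} = v_{1} + v_{5} + v_{8} — sig = (2; 1,1,1)
  P={4,7}:  v_{4} + v_{7} = v_{3} + v_{5} + v_{8} — sig = (2; 1,1,1)
  P={2,7}:  v_{2} + v_{7} = v_{5} + 2·v_{6} + v_{8} — sig = (2; 1,1,2)
  P={1,3,5,8}:  v_{1} + v_{3} + v_{5} + v_{8} = 0 — sig = (4; —)
  P={1,5,6,8}:  v_{1} + v_{5} + v_{6} + v_{8} = v_{2} — sig = (4; 1)
  P={3,5,6,8}:  v_{3} + v_{5} + v_{6} + v_{8} = v_{7} — sig = (4; 1)

so the primitive-relation signature multiset is
    |P|=2: 6 collections, coeffs (), (1), (1), (1,1,1), (1,1,1), (1,1,2)
    |P|=4: 3 collections, coeffs (), (1), (1)


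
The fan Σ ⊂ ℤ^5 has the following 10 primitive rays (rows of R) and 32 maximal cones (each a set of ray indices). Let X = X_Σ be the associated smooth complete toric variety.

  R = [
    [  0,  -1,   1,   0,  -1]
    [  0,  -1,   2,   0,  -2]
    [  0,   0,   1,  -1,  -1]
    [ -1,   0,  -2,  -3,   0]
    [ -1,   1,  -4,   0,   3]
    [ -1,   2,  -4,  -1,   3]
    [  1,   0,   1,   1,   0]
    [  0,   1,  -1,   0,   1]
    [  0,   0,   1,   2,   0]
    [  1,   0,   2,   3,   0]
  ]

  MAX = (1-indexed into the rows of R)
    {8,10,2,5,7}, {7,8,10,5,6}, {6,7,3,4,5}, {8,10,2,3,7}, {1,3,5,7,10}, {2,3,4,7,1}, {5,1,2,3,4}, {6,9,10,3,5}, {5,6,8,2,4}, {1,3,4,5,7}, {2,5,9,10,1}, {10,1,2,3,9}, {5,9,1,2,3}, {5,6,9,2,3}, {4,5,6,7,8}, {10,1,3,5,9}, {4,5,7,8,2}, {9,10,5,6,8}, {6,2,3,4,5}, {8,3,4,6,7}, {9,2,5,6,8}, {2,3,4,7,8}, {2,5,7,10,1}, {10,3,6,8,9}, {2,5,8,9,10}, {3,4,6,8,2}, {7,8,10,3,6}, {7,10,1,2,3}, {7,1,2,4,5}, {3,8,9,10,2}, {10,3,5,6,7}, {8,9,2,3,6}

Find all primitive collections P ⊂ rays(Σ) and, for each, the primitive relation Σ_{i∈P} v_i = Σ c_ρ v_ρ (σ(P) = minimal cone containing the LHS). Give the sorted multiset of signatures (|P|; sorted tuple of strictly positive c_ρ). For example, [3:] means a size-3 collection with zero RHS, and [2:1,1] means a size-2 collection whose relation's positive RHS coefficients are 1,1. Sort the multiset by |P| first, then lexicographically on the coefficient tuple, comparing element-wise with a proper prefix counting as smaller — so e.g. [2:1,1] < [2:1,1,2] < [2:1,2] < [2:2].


Δ(Σ) — 10 vertices, 10 min non-faces:

  • {1,8}:  v_{1} + v_{8} = 0 ; sig = [2:]
  • {4,10}:  v_{4} + v_{10} = 0 ; sig = [2:]
  • {7,9}:  v_{7} + v_{9} = v_{10} ; sig = [2:1]
  • {1,6}:  v_{1} + v_{6} = v_{3} + v_{5} ; sig = [2:1,1]
  • {4,9}:  v_{4} + v_{9} = v_{2} + v_{3} + v_{5} ; sig = [2:1,1,1]
  • {2,6,7}:  v_{2} + v_{6} + v_{7} = v_{8} ; sig = [3:1]
  • {3,5,8}:  v_{3} + v_{5} + v_{8} = v_{6} ; sig = [3:1]
  • {2,6,10}:  v_{2} + v_{6} + v_{10} = v_{8} + v_{9} ; sig = [3:1,1]
  • {2,3,5,7}:  v_{2} + v_{3} + v_{5} + v_{7} = 0 ; sig = [4:]
  • {2,3,5,10}:  v_{2} + v_{3} + v_{5} + v_{10} = v_{9} ; sig = [4:1]

so the primitive-relation signature multiset is
[[2:], [2:], [2:1], [2:1,1], [2:1,1,1], [3:1], [3:1], [3:1,1], [4:], [4:1]]


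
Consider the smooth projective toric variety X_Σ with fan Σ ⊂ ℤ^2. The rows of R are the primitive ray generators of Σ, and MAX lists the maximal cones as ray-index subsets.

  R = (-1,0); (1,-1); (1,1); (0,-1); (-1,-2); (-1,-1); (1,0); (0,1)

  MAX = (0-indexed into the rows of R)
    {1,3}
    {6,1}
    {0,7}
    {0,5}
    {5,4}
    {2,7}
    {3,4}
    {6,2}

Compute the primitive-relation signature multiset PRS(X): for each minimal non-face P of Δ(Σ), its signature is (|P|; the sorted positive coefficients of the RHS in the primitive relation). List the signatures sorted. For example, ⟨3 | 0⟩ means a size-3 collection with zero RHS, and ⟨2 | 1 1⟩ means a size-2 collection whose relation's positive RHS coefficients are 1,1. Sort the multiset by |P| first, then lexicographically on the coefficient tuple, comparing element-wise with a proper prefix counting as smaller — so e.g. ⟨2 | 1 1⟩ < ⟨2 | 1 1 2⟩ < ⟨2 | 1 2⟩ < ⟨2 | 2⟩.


Primitive collections (20):

  {0,6}:  v_{0} + v_{6} = 0 — sig = ⟨2 | 0⟩
  {2,5}:  v_{2} + v_{5} = 0 — sig = ⟨2 | 0⟩
  {3,7}:  v_{3} + v_{7} = 0 — sig = ⟨2 | 0⟩
  {0,1}:  v_{0} + v_{1} = v_{3} — sig = ⟨2 | 1⟩
  {0,2}:  v_{0} + v_{2} = v_{7} — sig = ⟨2 | 1⟩
  {0,3}:  v_{0} + v_{3} = v_{5} — sig = ⟨2 | 1⟩
  {1,7}:  v_{1} + v_{7} = v_{6} — sig = ⟨2 | 1⟩
  {2,3}:  v_{2} + v_{3} = v_{6} — sig = ⟨2 | 1⟩
  {2,4}:  v_{2} + v_{4} = v_{3} — sig = ⟨2 | 1⟩
  {3,5}:  v_{3} + v_{5} = v_{4} — sig = ⟨2 | 1⟩
  {3,6}:  v_{3} + v_{6} = v_{1} — sig = ⟨2 | 1⟩
  {4,7}:  v_{4} + v_{7} = v_{5} — sig = ⟨2 | 1⟩
  {5,6}:  v_{5} + v_{6} = v_{3} — sig = ⟨2 | 1⟩
  {5,7}:  v_{5} + v_{7} = v_{0} — sig = ⟨2 | 1⟩
  {6,7}:  v_{6} + v_{7} = v_{2} — sig = ⟨2 | 1⟩
  {0,4}:  v_{0} + v_{4} = 2·v_{5} — sig = ⟨2 | 2⟩
  {1,2}:  v_{1} + v_{2} = 2·v_{6} — sig = ⟨2 | 2⟩
  {1,5}:  v_{1} + v_{5} = 2·v_{3} — sig = ⟨2 | 2⟩
  {4,6}:  v_{4} + v_{6} = 2·v_{3} — sig = ⟨2 | 2⟩
  {1,4}:  v_{1} + v_{4} = 3·v_{3} — sig = ⟨2 | 3⟩

Signatures (|P|; sorted positive RHS coefficients), sorted:
    ⟨2 | 0⟩
    ⟨2 | 0⟩
    ⟨2 | 0⟩
    ⟨2 | 1⟩
    ⟨2 | 1⟩
    ⟨2 | 1⟩
    ⟨2 | 1⟩
    ⟨2 | 1⟩
    ⟨2 | 1⟩
    ⟨2 | 1⟩
    ⟨2 | 1⟩
    ⟨2 | 1⟩
    ⟨2 | 1⟩
    ⟨2 | 1⟩
    ⟨2 | 1⟩
    ⟨2 | 2⟩
    ⟨2 | 2⟩
    ⟨2 | 2⟩
    ⟨2 | 2⟩
    ⟨2 | 3⟩


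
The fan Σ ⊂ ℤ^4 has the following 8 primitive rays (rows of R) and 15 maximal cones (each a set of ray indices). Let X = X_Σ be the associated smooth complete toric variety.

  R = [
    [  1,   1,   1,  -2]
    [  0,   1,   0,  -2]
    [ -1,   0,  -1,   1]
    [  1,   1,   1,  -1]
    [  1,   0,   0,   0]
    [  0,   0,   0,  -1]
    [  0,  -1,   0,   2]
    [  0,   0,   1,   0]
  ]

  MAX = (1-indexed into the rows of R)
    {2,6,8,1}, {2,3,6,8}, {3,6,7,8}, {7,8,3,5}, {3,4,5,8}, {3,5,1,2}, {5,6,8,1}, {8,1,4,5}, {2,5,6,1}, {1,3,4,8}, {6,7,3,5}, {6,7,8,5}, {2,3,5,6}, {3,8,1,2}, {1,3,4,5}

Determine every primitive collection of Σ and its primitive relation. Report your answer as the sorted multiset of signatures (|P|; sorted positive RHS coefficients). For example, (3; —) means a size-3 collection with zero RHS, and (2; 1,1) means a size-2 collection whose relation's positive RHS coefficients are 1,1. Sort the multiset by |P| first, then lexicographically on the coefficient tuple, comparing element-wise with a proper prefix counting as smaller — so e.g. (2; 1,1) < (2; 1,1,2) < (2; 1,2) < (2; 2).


Primitive collections (9):

  P={2,7}:  v_{2} + v_{7} = 0  so sig = (2; —)
  P={4,6}:  v_{4} + v_{6} = v_{1}  so sig = (2; 1)
  P={1,7}:  v_{1} + v_{7} = v_{5} + v_{8}  so sig = (2; 1,1)
  P={2,4}:  v_{2} + v_{4} = 2·v_{1} + v_{3}  so sig = (2; 1,2)
  P={4,7}:  v_{4} + v_{7} = v_{3} + 2·v_{5} + 2·v_{8}  so sig = (2; 1,2,2)
  P={1,3,6}:  v_{1} + v_{3} + v_{6} = v_{2}  so sig = (3; 1)
  P={2,5,8}:  v_{2} + v_{5} + v_{8} = v_{1}  so sig = (3; 1)
  P={3,5,6,8}:  v_{3} + v_{5} + v_{6} + v_{8} = 0  so sig = (4; —)
  P={1,3,5,8}:  v_{1} + v_{3} + v_{5} + v_{8} = v_{4}  so sig = (4; 1)

Sorted signature multiset PRS(X):
    (2; —)
    (2; 1)
    (2; 1,1)
    (2; 1,2)
    (2; 1,2,2)
    (3; 1)
    (3; 1)
    (4; —)
    (4; 1)


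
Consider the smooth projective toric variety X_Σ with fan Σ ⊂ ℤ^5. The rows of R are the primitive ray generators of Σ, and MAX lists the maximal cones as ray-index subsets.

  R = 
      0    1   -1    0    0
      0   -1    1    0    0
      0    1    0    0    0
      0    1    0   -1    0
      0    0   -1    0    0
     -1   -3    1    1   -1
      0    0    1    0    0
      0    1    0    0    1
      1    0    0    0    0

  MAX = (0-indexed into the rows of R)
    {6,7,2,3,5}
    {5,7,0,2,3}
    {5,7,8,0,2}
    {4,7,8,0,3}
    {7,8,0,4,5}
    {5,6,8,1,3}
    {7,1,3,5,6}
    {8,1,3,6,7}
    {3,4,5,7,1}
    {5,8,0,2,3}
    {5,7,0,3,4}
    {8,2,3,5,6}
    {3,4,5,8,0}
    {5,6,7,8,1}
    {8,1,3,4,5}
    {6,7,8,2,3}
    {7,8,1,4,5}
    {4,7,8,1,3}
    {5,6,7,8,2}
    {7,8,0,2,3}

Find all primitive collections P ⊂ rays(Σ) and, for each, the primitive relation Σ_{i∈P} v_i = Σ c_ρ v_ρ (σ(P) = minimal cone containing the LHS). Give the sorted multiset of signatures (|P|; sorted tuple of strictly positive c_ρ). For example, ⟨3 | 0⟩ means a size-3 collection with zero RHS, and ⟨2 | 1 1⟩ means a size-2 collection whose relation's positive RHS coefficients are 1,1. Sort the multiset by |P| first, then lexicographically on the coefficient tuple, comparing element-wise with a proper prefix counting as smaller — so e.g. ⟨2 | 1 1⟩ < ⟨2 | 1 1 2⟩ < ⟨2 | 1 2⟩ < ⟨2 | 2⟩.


Σ has 6 primitive collections:

  P={0,1}:  v_{0} + v_{1} = 0  →  sig = ⟨2 | 0⟩
  P={4,6}:  v_{4} + v_{6} = 0  →  sig = ⟨2 | 0⟩
  P={0,6}:  v_{0} + v_{6} = v_{2}  →  sig = ⟨2 | 1⟩
  P={1,2}:  v_{1} + v_{2} = v_{6}  →  sig = ⟨2 | 1⟩
  P={2,4}:  v_{2} + v_{4} = v_{0}  →  sig = ⟨2 | 1⟩
  P={3,5,7,8}:  v_{3} + v_{5} + v_{7} + v_{8} = v_{1}  →  sig = ⟨4 | 1⟩

Hence PRS(X_Σ) =
{ ⟨2 | 0⟩ ×2,  ⟨2 | 1⟩ ×3,  ⟨4 | 1⟩ }


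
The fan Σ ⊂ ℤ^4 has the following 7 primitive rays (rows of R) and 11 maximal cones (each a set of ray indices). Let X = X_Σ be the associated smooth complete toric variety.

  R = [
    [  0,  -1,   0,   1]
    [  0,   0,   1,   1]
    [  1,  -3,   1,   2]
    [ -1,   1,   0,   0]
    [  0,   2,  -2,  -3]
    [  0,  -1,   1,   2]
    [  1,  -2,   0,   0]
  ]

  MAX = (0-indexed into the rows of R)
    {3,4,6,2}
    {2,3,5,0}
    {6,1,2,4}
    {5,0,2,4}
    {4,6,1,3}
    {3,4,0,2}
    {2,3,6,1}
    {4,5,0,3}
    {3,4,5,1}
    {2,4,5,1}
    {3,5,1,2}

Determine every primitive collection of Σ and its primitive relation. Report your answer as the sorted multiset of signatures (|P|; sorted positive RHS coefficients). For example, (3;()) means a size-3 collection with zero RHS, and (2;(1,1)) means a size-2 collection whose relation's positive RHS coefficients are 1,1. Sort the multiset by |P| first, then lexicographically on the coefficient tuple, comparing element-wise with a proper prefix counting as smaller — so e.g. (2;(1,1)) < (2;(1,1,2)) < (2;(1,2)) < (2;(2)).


Minimal non-faces — 5 found among 7 rays, 11 max cones:

  P={0,1}:  v_{0} + v_{1} = v_{5}  ⟹  sig = (2;(1))
  P={5,6}:  v_{5} + v_{6} = v_{2}  ⟹  sig = (2;(1))
  P={0,6}:  v_{0} + v_{6} = 2·v_{2} + v_{3} + v_{4}  ⟹  sig = (2;(1,1,2))
  P={1,2,3,4}:  v_{1} + v_{2} + v_{3} + v_{4} = 0  ⟹  sig = (4;())
  P={2,3,4,5}:  v_{2} + v_{3} + v_{4} + v_{5} = v_{0}  ⟹  sig = (4;(1))

Sorted signature multiset PRS(X):
    (2;(1))
    (2;(1))
    (2;(1,1,2))
    (4;())
    (4;(1))


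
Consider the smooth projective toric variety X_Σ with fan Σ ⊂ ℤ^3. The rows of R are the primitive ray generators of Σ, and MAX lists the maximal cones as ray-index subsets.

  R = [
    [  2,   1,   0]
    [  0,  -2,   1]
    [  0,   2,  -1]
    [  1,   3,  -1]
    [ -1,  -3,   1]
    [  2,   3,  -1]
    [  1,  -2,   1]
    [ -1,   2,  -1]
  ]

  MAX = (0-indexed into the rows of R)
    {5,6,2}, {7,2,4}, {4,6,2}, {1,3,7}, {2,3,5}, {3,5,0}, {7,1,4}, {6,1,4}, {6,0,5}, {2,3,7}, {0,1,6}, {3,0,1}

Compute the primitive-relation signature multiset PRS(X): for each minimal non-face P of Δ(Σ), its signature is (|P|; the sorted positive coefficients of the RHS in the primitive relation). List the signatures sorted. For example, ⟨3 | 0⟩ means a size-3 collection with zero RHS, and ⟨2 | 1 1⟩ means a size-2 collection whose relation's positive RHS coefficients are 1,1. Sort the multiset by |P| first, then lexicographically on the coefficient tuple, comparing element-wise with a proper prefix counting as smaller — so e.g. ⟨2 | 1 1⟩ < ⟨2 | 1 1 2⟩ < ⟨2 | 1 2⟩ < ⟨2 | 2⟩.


The 10 primitive collections of Σ (r=8, n=3):

  • {1,2}:  v_{1} + v_{2} = 0 — sig = ⟨2 | 0⟩
  • {3,4}:  v_{3} + v_{4} = 0 — sig = ⟨2 | 0⟩
  • {6,7}:  v_{6} + v_{7} = 0 — sig = ⟨2 | 0⟩
  • {0,2}:  v_{0} + v_{2} = v_{5} — sig = ⟨2 | 1⟩
  • {0,4}:  v_{0} + v_{4} = v_{6} — sig = ⟨2 | 1⟩
  • {0,7}:  v_{0} + v_{7} = v_{3} — sig = ⟨2 | 1⟩
  • {1,5}:  v_{1} + v_{5} = v_{0} — sig = ⟨2 | 1⟩
  • {3,6}:  v_{3} + v_{6} = v_{0} — sig = ⟨2 | 1⟩
  • {4,5}:  v_{4} + v_{5} = v_{2} + v_{6} — sig = ⟨2 | 1 1⟩
  • {5,7}:  v_{5} + v_{7} = v_{2} + v_{3} — sig = ⟨2 | 1 1⟩

so the primitive-relation signature multiset is
[⟨2 | 0⟩, ⟨2 | 0⟩, ⟨2 | 0⟩, ⟨2 | 1⟩, ⟨2 | 1⟩, ⟨2 | 1⟩, ⟨2 | 1⟩, ⟨2 | 1⟩, ⟨2 | 1 1⟩, ⟨2 | 1 1⟩]


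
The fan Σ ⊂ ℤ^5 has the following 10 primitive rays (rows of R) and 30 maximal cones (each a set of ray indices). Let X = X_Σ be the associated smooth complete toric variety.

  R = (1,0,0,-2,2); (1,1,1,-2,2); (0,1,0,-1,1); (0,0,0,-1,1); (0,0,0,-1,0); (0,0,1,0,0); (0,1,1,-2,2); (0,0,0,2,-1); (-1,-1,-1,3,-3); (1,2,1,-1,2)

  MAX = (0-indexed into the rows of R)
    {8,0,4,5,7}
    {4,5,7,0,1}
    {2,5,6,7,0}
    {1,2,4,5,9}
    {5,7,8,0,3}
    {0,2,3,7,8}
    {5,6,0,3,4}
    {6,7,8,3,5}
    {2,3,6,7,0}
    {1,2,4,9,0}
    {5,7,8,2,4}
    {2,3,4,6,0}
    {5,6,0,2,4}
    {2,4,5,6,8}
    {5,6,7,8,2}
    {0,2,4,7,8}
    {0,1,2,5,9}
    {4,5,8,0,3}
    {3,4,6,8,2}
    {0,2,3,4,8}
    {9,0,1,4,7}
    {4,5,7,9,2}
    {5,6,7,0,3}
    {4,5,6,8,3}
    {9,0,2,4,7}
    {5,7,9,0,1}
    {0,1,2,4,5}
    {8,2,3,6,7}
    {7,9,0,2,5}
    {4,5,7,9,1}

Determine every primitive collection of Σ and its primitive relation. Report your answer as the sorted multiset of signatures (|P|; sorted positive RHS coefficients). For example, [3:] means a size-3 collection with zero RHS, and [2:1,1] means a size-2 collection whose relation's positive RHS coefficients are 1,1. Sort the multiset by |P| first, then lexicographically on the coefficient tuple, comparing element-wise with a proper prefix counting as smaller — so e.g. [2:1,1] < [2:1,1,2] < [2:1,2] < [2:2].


Δ(Σ) — 10 vertices, 14 min non-faces:

  P={1,8}:  v_{1} + v_{8} = v_{4} + v_{7}  ⟹  sig = [2:1,1]
  P={1,3}:  v_{1} + v_{3} = v_{0} + v_{2} + v_{5}  ⟹  sig = [2:1,1,1]
  P={3,9}:  v_{3} + v_{9} = v_{0} + 2·v_{2} + v_{5} + v_{7}  ⟹  sig = [2:1,1,1,2]
  P={8,9}:  v_{8} + v_{9} = v_{2} + v_{4} + 2·v_{7}  ⟹  sig = [2:1,1,2]
  P={6,9}:  v_{6} + v_{9} = v_{0} + 3·v_{2} + 2·v_{5} + v_{7}  ⟹  sig = [2:1,1,2,3]
  P={1,6}:  v_{1} + v_{6} = v_{0} + 2·v_{2} + 2·v_{5}  ⟹  sig = [2:1,2,2]
  P={3,4,7}:  v_{3} + v_{4} + v_{7} = 0  ⟹  sig = [3:]
  P={0,6,8}:  v_{0} + v_{6} + v_{8} = v_{3}  ⟹  sig = [3:1]
  P={1,2,7}:  v_{1} + v_{2} + v_{7} = v_{9}  ⟹  sig = [3:1]
  P={2,3,5}:  v_{2} + v_{3} + v_{5} = v_{6}  ⟹  sig = [3:1]
  P={4,6,7}:  v_{4} + v_{6} + v_{7} = v_{2} + v_{5}  ⟹  sig = [3:1,1]
  P={0,2,5,8}:  v_{0} + v_{2} + v_{5} + v_{8} = 0  ⟹  sig = [4:]
  P={0,4,5,9}:  v_{0} + v_{4} + v_{5} + v_{9} = 2·v_{1}  ⟹  sig = [4:2]
  P={0,2,4,5,7}:  v_{0} + v_{2} + v_{4} + v_{5} + v_{7} = v_{1}  ⟹  sig = [5:1]

Hence PRS(X_Σ) =
[[2:1,1], [2:1,1,1], [2:1,1,1,2], [2:1,1,2], [2:1,1,2,3], [2:1,2,2], [3:], [3:1], [3:1], [3:1], [3:1,1], [4:], [4:2], [5:1]]


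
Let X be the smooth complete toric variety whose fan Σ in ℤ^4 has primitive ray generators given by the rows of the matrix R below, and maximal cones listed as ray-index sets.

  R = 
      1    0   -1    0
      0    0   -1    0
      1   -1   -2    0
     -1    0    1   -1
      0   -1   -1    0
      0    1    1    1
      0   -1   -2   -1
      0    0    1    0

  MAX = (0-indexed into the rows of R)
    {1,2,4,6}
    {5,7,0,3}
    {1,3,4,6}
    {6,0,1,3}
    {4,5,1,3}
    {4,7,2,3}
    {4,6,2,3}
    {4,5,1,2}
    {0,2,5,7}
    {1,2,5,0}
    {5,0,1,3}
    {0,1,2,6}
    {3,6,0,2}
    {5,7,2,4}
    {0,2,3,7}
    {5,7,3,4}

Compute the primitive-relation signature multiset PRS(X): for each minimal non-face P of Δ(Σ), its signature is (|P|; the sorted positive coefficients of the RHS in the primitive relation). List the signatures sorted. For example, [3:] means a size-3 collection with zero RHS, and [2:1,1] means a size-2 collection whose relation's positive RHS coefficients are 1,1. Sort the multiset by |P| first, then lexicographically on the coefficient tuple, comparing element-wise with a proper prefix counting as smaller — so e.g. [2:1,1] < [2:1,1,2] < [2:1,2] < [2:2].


Minimal non-faces — 6 found among 8 rays, 16 max cones:

  {1,7}:  v_{1} + v_{7} = 0  →  sig = [2:]
  {0,4}:  v_{0} + v_{4} = v_{2}  →  sig = [2:1]
  {5,6}:  v_{5} + v_{6} = v_{1}  →  sig = [2:1]
  {6,7}:  v_{6} + v_{7} = v_{2} + v_{3}  →  sig = [2:1,1]
  {2,3,5}:  v_{2} + v_{3} + v_{5} = 0  →  sig = [3:]
  {1,2,3}:  v_{1} + v_{2} + v_{3} = v_{6}  →  sig = [3:1]

Sorted signature multiset PRS(X):
    [2:]
    [2:1]
    [2:1]
    [2:1,1]
    [3:]
    [3:1]


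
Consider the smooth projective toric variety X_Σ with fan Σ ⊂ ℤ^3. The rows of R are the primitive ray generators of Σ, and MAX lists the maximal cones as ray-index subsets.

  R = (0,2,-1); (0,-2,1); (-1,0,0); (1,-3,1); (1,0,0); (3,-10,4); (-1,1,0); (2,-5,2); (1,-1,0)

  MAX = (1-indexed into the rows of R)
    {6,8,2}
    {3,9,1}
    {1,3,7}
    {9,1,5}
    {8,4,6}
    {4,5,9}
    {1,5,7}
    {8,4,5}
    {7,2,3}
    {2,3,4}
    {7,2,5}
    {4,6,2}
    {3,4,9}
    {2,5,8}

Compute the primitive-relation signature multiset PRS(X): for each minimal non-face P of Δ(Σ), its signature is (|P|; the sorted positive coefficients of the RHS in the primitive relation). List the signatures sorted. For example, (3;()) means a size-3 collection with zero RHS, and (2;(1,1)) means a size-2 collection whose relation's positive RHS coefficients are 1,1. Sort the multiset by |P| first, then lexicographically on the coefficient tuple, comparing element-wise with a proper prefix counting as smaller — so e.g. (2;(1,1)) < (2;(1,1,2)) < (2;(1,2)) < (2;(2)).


Δ(Σ) — 9 vertices, 17 min non-faces:

  {1,2}:  v_{1} + v_{2} = 0 ; sig = (2;())
  {3,5}:  v_{3} + v_{5} = 0 ; sig = (2;())
  {7,9}:  v_{7} + v_{9} = 0 ; sig = (2;())
  {1,4}:  v_{1} + v_{4} = v_{9} ; sig = (2;(1))
  {2,9}:  v_{2} + v_{9} = v_{4} ; sig = (2;(1))
  {4,7}:  v_{4} + v_{7} = v_{2} ; sig = (2;(1))
  {1,6}:  v_{1} + v_{6} = v_{4} + v_{8} ; sig = (2;(1,1))
  {1,8}:  v_{1} + v_{8} = v_{4} + v_{5} ; sig = (2;(1,1))
  {3,8}:  v_{3} + v_{8} = v_{2} + v_{4} ; sig = (2;(1,1))
  {6,7}:  v_{6} + v_{7} = 2·v_{2} + v_{8} ; sig = (2;(1,2))
  {6,9}:  v_{6} + v_{9} = 2·v_{4} + v_{8} ; sig = (2;(1,2))
  {7,8}:  v_{7} + v_{8} = 2·v_{2} + v_{5} ; sig = (2;(1,2))
  {8,9}:  v_{8} + v_{9} = 2·v_{4} + v_{5} ; sig = (2;(1,2))
  {5,6}:  v_{5} + v_{6} = 2·v_{8} ; sig = (2;(2))
  {3,6}:  v_{3} + v_{6} = 2·v_{2} + 2·v_{4} ; sig = (2;(2,2))
  {2,4,5}:  v_{2} + v_{4} + v_{5} = v_{8} ; sig = (3;(1))
  {2,4,8}:  v_{2} + v_{4} + v_{8} = v_{6} ; sig = (3;(1))

Sorted signature multiset PRS(X):
{ (2;()) ×3,  (2;(1)) ×3,  (2;(1,1)) ×3,  (2;(1,2)) ×4,  (2;(2)),  (2;(2,2)),  (3;(1)) ×2 }


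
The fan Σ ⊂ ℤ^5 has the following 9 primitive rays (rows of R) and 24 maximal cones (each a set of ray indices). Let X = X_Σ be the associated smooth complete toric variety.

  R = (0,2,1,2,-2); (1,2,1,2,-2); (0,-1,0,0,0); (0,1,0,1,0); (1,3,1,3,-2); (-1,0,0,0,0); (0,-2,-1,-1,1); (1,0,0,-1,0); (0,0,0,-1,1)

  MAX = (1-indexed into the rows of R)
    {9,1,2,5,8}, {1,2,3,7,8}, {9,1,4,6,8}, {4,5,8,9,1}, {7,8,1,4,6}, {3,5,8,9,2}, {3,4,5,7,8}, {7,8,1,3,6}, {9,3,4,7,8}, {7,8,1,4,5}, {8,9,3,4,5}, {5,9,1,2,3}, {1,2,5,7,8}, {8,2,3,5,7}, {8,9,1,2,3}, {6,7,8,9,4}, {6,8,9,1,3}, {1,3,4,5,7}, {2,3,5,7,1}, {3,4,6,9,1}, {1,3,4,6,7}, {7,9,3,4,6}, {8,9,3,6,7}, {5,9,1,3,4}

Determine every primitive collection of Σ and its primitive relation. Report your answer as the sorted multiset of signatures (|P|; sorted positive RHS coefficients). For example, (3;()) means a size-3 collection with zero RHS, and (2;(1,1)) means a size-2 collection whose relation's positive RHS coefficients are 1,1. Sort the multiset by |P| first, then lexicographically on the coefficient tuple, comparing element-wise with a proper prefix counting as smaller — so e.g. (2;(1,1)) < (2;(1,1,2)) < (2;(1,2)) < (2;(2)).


Minimal non-faces — 9 found among 9 rays, 24 max cones:

  {2,4}:  v_{2} + v_{4} = v_{5}  ⟹  sig = (2;(1))
  {2,6}:  v_{2} + v_{6} = v_{1}  ⟹  sig = (2;(1))
  {5,6}:  v_{5} + v_{6} = v_{1} + v_{4}  ⟹  sig = (2;(1,1))
  {1,7,9}:  v_{1} + v_{7} + v_{9} = 0  ⟹  sig = (3;())
  {2,7,9}:  v_{2} + v_{7} + v_{9} = v_{3} + v_{4} + v_{8}  ⟹  sig = (3;(1,1,1))
  {5,7,9}:  v_{5} + v_{7} + v_{9} = v_{3} + 2·v_{4} + v_{8}  ⟹  sig = (3;(1,1,2))
  {3,4,6,8}:  v_{3} + v_{4} + v_{6} + v_{8} = 0  ⟹  sig = (4;())
  {1,3,4,8}:  v_{1} + v_{3} + v_{4} + v_{8} = v_{2}  ⟹  sig = (4;(1))
  {1,3,5,8}:  v_{1} + v_{3} + v_{5} + v_{8} = 2·v_{2}  ⟹  sig = (4;(2))

Sorted signature multiset PRS(X):
[(2;(1)), (2;(1)), (2;(1,1)), (3;()), (3;(1,1,1)), (3;(1,1,2)), (4;()), (4;(1)), (4;(2))]


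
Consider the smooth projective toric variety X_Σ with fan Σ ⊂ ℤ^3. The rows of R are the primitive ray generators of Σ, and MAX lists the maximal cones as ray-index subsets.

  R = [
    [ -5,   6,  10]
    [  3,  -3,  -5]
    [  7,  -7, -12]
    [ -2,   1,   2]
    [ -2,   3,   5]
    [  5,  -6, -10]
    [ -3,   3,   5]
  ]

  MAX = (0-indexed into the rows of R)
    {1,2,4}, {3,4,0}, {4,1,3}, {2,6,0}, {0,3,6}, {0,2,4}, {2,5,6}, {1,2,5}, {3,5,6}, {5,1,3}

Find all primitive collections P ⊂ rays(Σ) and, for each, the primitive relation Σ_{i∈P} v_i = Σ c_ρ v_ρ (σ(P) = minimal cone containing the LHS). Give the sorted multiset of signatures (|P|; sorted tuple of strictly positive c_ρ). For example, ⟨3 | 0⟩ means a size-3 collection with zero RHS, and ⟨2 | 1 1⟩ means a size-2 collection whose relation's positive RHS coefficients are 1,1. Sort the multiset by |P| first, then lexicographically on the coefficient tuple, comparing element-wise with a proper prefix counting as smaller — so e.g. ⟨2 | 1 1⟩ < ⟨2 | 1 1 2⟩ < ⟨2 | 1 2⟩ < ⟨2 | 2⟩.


|primitive collections| = 6. Relations:

  {0,5}:  v_{0} + v_{5} = 0  →  sig = ⟨2 | 0⟩
  {1,6}:  v_{1} + v_{6} = 0  →  sig = ⟨2 | 0⟩
  {0,1}:  v_{0} + v_{1} = v_{4}  →  sig = ⟨2 | 1⟩
  {2,3}:  v_{2} + v_{3} = v_{5}  →  sig = ⟨2 | 1⟩
  {4,5}:  v_{4} + v_{5} = v_{1}  →  sig = ⟨2 | 1⟩
  {4,6}:  v_{4} + v_{6} = v_{0}  →  sig = ⟨2 | 1⟩

Signatures (|P|; sorted positive RHS coefficients), sorted:
{ ⟨2 | 0⟩ ×2,  ⟨2 | 1⟩ ×4 }


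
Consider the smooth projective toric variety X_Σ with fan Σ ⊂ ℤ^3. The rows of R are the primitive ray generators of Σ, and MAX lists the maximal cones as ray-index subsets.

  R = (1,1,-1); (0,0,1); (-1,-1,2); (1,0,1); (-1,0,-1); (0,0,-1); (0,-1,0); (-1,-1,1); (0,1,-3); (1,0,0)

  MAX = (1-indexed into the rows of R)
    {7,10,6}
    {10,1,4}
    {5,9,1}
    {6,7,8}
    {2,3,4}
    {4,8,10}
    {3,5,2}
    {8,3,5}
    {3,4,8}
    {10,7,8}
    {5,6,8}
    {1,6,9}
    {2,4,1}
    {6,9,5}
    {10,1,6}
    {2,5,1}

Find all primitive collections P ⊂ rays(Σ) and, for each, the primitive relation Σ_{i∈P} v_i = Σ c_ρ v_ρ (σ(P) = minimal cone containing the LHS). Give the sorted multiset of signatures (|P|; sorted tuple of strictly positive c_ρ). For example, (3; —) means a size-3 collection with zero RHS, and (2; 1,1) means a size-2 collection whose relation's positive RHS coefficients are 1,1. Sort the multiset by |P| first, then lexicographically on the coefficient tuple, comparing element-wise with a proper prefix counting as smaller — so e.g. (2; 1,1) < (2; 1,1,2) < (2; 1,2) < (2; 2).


Minimal non-faces — 23 found among 10 rays, 16 max cones:

  P = {1,8}:  v_{1} + v_{8} = 0  ⇒ sig = (2; —)
  P = {2,6}:  v_{2} + v_{6} = 0  ⇒ sig = (2; —)
  P = {4,5}:  v_{4} + v_{5} = 0  ⇒ sig = (2; —)
  P = {1,3}:  v_{1} + v_{3} = v_{2}  ⇒ sig = (2; 1)
  P = {2,8}:  v_{2} + v_{8} = v_{3}  ⇒ sig = (2; 1)
  P = {2,10}:  v_{2} + v_{10} = v_{4}  ⇒ sig = (2; 1)
  P = {3,6}:  v_{3} + v_{6} = v_{8}  ⇒ sig = (2; 1)
  P = {3,9}:  v_{3} + v_{9} = v_{5}  ⇒ sig = (2; 1)
  P = {4,6}:  v_{4} + v_{6} = v_{10}  ⇒ sig = (2; 1)
  P = {5,10}:  v_{5} + v_{10} = v_{6}  ⇒ sig = (2; 1)
  P = {1,7}:  v_{1} + v_{7} = v_{6} + v_{10}  ⇒ sig = (2; 1,1)
  P = {2,7}:  v_{2} + v_{7} = v_{8} + v_{10}  ⇒ sig = (2; 1,1)
  P = {2,9}:  v_{2} + v_{9} = v_{1} + v_{5}  ⇒ sig = (2; 1,1)
  P = {3,10}:  v_{3} + v_{10} = v_{4} + v_{8}  ⇒ sig = (2; 1,1)
  P = {4,9}:  v_{4} + v_{9} = v_{1} + v_{6}  ⇒ sig = (2; 1,1)
  P = {8,9}:  v_{8} + v_{9} = v_{5} + v_{6}  ⇒ sig = (2; 1,1)
  P = {3,7}:  v_{3} + v_{7} = 2·v_{8} + v_{10}  ⇒ sig = (2; 1,2)
  P = {4,7}:  v_{4} + v_{7} = v_{8} + 2·v_{10}  ⇒ sig = (2; 1,2)
  P = {5,7}:  v_{5} + v_{7} = 2·v_{6} + v_{8}  ⇒ sig = (2; 1,2)
  P = {9,10}:  v_{9} + v_{10} = v_{1} + 2·v_{6}  ⇒ sig = (2; 1,2)
  P = {7,9}:  v_{7} + v_{9} = 3·v_{6}  ⇒ sig = (2; 3)
  P = {1,5,6}:  v_{1} + v_{5} + v_{6} = v_{9}  ⇒ sig = (3; 1)
  P = {6,8,10}:  v_{6} + v_{8} + v_{10} = v_{7}  ⇒ sig = (3; 1)

Sorted signature multiset PRS(X):
[(2; —), (2; —), (2; —), (2; 1), (2; 1), (2; 1), (2; 1), (2; 1), (2; 1), (2; 1), (2; 1,1), (2; 1,1), (2; 1,1), (2; 1,1), (2; 1,1), (2; 1,1), (2; 1,2), (2; 1,2), (2; 1,2), (2; 1,2), (2; 3), (3; 1), (3; 1)]


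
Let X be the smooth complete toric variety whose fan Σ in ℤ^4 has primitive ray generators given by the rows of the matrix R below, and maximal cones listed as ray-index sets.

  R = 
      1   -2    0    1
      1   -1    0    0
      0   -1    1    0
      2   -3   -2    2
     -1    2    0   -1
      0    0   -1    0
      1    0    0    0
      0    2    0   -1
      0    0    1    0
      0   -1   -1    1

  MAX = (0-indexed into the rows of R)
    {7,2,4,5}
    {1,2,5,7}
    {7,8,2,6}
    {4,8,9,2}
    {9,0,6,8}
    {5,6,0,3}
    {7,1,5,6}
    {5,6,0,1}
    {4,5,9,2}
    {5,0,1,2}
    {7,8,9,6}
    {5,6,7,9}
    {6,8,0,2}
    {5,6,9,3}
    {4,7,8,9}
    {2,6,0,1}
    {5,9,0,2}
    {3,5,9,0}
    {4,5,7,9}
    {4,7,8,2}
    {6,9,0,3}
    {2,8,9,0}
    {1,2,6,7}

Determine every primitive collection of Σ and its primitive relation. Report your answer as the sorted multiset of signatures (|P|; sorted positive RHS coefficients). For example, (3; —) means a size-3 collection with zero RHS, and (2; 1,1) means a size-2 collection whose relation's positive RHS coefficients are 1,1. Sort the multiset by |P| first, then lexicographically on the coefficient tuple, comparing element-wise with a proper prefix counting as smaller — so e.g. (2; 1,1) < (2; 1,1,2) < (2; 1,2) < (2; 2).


Δ(Σ) — 10 vertices, 16 min non-faces:

  P={0,4}:  v_{0} + v_{4} = 0  ⇒ sig = (2; —)
  P={5,8}:  v_{5} + v_{8} = 0  ⇒ sig = (2; —)
  P={0,7}:  v_{0} + v_{7} = v_{6}  ⇒ sig = (2; 1)
  P={4,6}:  v_{4} + v_{6} = v_{7}  ⇒ sig = (2; 1)
  P={1,8}:  v_{1} + v_{8} = v_{2} + v_{6}  ⇒ sig = (2; 1,1)
  P={1,9}:  v_{1} + v_{9} = v_{0} + v_{5}  ⇒ sig = (2; 1,1)
  P={1,4}:  v_{1} + v_{4} = v_{2} + v_{5} + v_{7}  ⇒ sig = (2; 1,1,1)
  P={3,4}:  v_{3} + v_{4} = v_{5} + v_{6} + v_{9}  ⇒ sig = (2; 1,1,1)
  P={3,8}:  v_{3} + v_{8} = v_{0} + v_{6} + v_{9}  ⇒ sig = (2; 1,1,1)
  P={3,7}:  v_{3} + v_{7} = v_{5} + 2·v_{6} + v_{9}  ⇒ sig = (2; 1,1,2)
  P={2,3}:  v_{2} + v_{3} = 2·v_{0} + v_{5}  ⇒ sig = (2; 1,2)
  P={1,3}:  v_{1} + v_{3} = 2·v_{0} + 2·v_{5} + v_{6}  ⇒ sig = (2; 1,2,2)
  P={2,7,9}:  v_{2} + v_{7} + v_{9} = 0  ⇒ sig = (3; —)
  P={2,5,6}:  v_{2} + v_{5} + v_{6} = v_{1}  ⇒ sig = (3; 1)
  P={2,6,9}:  v_{2} + v_{6} + v_{9} = v_{0}  ⇒ sig = (3; 1)
  P={0,5,6,9}:  v_{0} + v_{5} + v_{6} + v_{9} = v_{3}  ⇒ sig = (4; 1)

Sorted signature multiset PRS(X):
{ (2; —) ×2,  (2; 1) ×2,  (2; 1,1) ×2,  (2; 1,1,1) ×3,  (2; 1,1,2),  (2; 1,2),  (2; 1,2,2),  (3; —),  (3; 1) ×2,  (4; 1) }


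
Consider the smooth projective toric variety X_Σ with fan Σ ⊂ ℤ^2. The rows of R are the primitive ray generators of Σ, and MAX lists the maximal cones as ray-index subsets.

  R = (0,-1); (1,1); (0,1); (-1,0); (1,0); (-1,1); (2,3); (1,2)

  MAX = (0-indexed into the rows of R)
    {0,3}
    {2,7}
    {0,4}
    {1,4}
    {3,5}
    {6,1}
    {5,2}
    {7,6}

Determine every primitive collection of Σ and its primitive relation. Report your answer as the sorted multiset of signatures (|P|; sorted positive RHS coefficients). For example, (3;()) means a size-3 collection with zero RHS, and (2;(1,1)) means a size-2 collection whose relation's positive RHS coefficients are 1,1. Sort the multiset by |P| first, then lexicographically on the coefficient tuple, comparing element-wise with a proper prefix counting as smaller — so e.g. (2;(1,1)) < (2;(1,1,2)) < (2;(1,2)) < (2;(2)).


Minimal non-faces — 20 found among 8 rays, 8 max cones:

  P = {0,2}:  v_{0} + v_{2} = 0  ⇒ sig = (2;())
  P = {3,4}:  v_{3} + v_{4} = 0  ⇒ sig = (2;())
  P = {0,1}:  v_{0} + v_{1} = v_{4}  ⇒ sig = (2;(1))
  P = {0,5}:  v_{0} + v_{5} = v_{3}  ⇒ sig = (2;(1))
  P = {0,7}:  v_{0} + v_{7} = v_{1}  ⇒ sig = (2;(1))
  P = {1,2}:  v_{1} + v_{2} = v_{7}  ⇒ sig = (2;(1))
  P = {1,3}:  v_{1} + v_{3} = v_{2}  ⇒ sig = (2;(1))
  P = {1,7}:  v_{1} + v_{7} = v_{6}  ⇒ sig = (2;(1))
  P = {2,3}:  v_{2} + v_{3} = v_{5}  ⇒ sig = (2;(1))
  P = {2,4}:  v_{2} + v_{4} = v_{1}  ⇒ sig = (2;(1))
  P = {4,5}:  v_{4} + v_{5} = v_{2}  ⇒ sig = (2;(1))
  P = {3,6}:  v_{3} + v_{6} = v_{2} + v_{7}  ⇒ sig = (2;(1,1))
  P = {5,6}:  v_{5} + v_{6} = 2·v_{2} + v_{7}  ⇒ sig = (2;(1,2))
  P = {0,6}:  v_{0} + v_{6} = 2·v_{1}  ⇒ sig = (2;(2))
  P = {1,5}:  v_{1} + v_{5} = 2·v_{2}  ⇒ sig = (2;(2))
  P = {2,6}:  v_{2} + v_{6} = 2·v_{7}  ⇒ sig = (2;(2))
  P = {3,7}:  v_{3} + v_{7} = 2·v_{2}  ⇒ sig = (2;(2))
  P = {4,7}:  v_{4} + v_{7} = 2·v_{1}  ⇒ sig = (2;(2))
  P = {4,6}:  v_{4} + v_{6} = 3·v_{1}  ⇒ sig = (2;(3))
  P = {5,7}:  v_{5} + v_{7} = 3·v_{2}  ⇒ sig = (2;(3))

so the primitive-relation signature multiset is
    |P|=2: 20 collections, coeffs (), (), (1), (1), (1), (1), (1), (1), (1), (1), (1), (1,1), (1,2), (2), (2), (2), (2), (2), (3), (3)
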